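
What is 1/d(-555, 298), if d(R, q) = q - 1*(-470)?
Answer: 1/768 ≈ 0.0013021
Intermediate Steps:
d(R, q) = 470 + q (d(R, q) = q + 470 = 470 + q)
1/d(-555, 298) = 1/(470 + 298) = 1/768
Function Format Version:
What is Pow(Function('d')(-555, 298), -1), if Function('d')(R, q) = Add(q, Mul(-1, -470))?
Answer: Rational(1, 768) ≈ 0.0013021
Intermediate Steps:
Function('d')(R, q) = Add(470, q) (Function('d')(R, q) = Add(q, 470) = Add(470, q))
Pow(Function('d')(-555, 298), -1) = Pow(Add(470, 298), -1) = Pow(768, -1) = Rational(1, 768)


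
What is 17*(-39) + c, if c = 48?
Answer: -615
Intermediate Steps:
17*(-39) + c = 17*(-39) + 48 = -663 + 48 = -615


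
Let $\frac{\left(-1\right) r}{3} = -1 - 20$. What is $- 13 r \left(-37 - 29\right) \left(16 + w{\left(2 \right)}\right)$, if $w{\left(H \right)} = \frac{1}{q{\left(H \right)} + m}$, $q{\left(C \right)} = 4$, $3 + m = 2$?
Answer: $882882$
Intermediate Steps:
$m = -1$ ($m = -3 + 2 = -1$)
$w{\left(H \right)} = \frac{1}{3}$ ($w{\left(H \right)} = \frac{1}{4 - 1} = \frac{1}{3}$)
$r = 63$ ($r = - 3 \left(-1 - 20\right) = \left(-3\right) \left(-21\right) = 63$)
$- 13 r \left(-37 - 29\right) \left(16 + w{\left(2 \right)}\right) = \left(-13\right) 63 \left(-37 - 29\right) \left(16 + \frac{1}{3}\right) = - 819 \left(\left(-66\right) \frac{49}{3}\right) = \left(-819\right) \left(-1078\right) = 882882$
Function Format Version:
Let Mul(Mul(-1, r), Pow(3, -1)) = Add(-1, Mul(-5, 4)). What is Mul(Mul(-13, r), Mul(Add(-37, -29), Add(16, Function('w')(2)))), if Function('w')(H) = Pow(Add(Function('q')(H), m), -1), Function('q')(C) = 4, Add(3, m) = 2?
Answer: 882882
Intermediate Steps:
m = -1 (m = Add(-3, 2) = -1)
Function('w')(H) = Rational(1, 3) (Function('w')(H) = Pow(Add(4, -1), -1) = Pow(3, -1) = Rational(1, 3))
r = 63 (r = Mul(-3, Add(-1, Mul(-5, 4))) = Mul(-3, Add(-1, -20)) = Mul(-3, -21) = 63)
Mul(Mul(-13, r), Mul(Add(-37, -29), Add(16, Function('w')(2)))) = Mul(Mul(-13, 63), Mul(Add(-37, -29), Add(16, Rational(1, 3)))) = Mul(-819, Mul(-66, Rational(49, 3))) = Mul(-819, -1078) = 882882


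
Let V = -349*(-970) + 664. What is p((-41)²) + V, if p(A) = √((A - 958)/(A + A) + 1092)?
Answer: 339194 + 3*√816006/82 ≈ 3.3923e+5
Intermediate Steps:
p(A) = √(1092 + (-958 + A)/(2*A)) (p(A) = √((-958 + A)/((2*A)) + 1092) = √((-958 + A)*(1/(2*A)) + 1092) = √((-958 + A)/(2*A) + 1092) = √(1092 + (-958 + A)/(2*A)))
V = 339194 (V = 338530 + 664 = 339194)
p((-41)²) + V = √(4370 - 1916/((-41)²))/2 + 339194 = √(4370 - 1916/1681)/2 + 339194 = √(7344054/1681)/2 + 339194 = (3*√816006/41)/2 + 339194 = 3*√816006/82 + 339194 = 339194 + 3*√816006/82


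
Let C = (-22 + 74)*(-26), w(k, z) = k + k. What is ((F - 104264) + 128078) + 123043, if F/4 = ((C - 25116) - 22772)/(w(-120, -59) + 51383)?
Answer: 7510510591/51143 ≈ 1.4685e+5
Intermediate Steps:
w(k, z) = 2*k
C = -1352 (C = 52*(-26) = -1352)
F = -196960/51143 (F = 4*(((-1352 - 25116) - 22772)/(2*(-120) + 51383)) = 4*((-26468 - 22772)/(-240 + 51383)) = 4*(-49240/51143) = -196960/51143 ≈ -3.8512)
((F - 104264) + 128078) + 123043 = ((-196960/51143 - 104264) + 128078) + 123043 = (-5332570712/51143 + 128078) + 123043 = 1217722442/51143 + 123043 = 7510510591/51143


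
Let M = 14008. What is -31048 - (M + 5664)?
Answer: -50720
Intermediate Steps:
-31048 - (M + 5664) = -31048 - (14008 + 5664) = -31048 - 1*19672 = -31048 - 19672 = -50720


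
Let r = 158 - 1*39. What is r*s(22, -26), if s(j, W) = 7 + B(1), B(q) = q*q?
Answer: 952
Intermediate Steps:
B(q) = q²
s(j, W) = 8 (s(j, W) = 7 + 1² = 7 + 1 = 8)
r = 119 (r = 158 - 39 = 119)
r*s(22, -26) = 119*8 = 952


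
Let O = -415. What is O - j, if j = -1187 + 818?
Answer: -46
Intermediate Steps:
j = -369
O - j = -415 - 1*(-369) = -415 + 369 = -46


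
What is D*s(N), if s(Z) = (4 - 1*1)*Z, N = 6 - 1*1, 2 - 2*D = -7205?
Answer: 108105/2 ≈ 54053.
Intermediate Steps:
D = 7207/2 (D = 1 - ½*(-7205) = 1 + 7205/2 = 7207/2 ≈ 3603.5)
N = 5 (N = 6 - 1 = 5)
s(Z) = 3*Z (s(Z) = (4 - 1)*Z = 3*Z)
D*s(N) = 7207*(3*5)/2 = (7207/2)*15 = 108105/2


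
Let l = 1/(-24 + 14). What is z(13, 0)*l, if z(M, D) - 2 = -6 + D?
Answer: ⅖ ≈ 0.40000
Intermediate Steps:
z(M, D) = -4 + D (z(M, D) = 2 + (-6 + D) = -4 + D)
l = -⅒ (l = 1/(-10) = -⅒ ≈ -0.10000)
z(13, 0)*l = (-4 + 0)*(-⅒) = -4*(-⅒) = ⅖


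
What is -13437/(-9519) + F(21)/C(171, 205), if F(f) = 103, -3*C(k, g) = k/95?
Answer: -1620658/9519 ≈ -170.26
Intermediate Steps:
C(k, g) = -k/285 (C(k, g) = -k/(3*95) = -k/285)
-13437/(-9519) + F(21)/C(171, 205) = -13437/(-9519) + 103/((-1/285*171)) = -13437*(-1/9519) + 103/(-3/5) = 4479/3173 + 103*(-5/3) = 4479/3173 - 515/3 = -1620658/9519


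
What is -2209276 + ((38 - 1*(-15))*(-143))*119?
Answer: -3111177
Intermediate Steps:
-2209276 + ((38 - 1*(-15))*(-143))*119 = -2209276 + ((38 + 15)*(-143))*119 = -2209276 + (53*(-143))*119 = -2209276 - 7579*119 = -2209276 - 901901 = -3111177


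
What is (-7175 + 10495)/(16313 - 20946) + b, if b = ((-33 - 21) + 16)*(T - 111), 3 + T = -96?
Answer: 36968020/4633 ≈ 7979.3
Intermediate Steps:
T = -99 (T = -3 - 96 = -99)
b = 7980 (b = ((-33 - 21) + 16)*(-99 - 111) = (-54 + 16)*(-210) = -38*(-210) = 7980)
(-7175 + 10495)/(16313 - 20946) + b = (-7175 + 10495)/(16313 - 20946) + 7980 = 3320/(-4633) + 7980 = 3320*(-1/4633) + 7980 = -3320/4633 + 7980 = 36968020/4633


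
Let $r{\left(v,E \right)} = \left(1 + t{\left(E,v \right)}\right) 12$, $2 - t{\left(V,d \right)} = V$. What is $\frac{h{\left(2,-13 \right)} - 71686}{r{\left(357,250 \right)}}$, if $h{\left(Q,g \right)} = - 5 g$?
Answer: $\frac{71621}{2964} \approx 24.164$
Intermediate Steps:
$t{\left(V,d \right)} = 2 - V$
$r{\left(v,E \right)} = 36 - 12 E$ ($r{\left(v,E \right)} = \left(1 - \left(-2 + E\right)\right) 12 = \left(3 - E\right) 12 = 36 - 12 E$)
$\frac{h{\left(2,-13 \right)} - 71686}{r{\left(357,250 \right)}} = \frac{\left(-5\right) \left(-13\right) - 71686}{36 - 3000} = \frac{65 - 71686}{36 - 3000} = - \frac{71621}{-2964} = \left(-71621\right) \left(- \frac{1}{2964}\right) = \frac{71621}{2964}$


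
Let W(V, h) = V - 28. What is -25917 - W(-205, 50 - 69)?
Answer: -25684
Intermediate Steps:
W(V, h) = -28 + V
-25917 - W(-205, 50 - 69) = -25917 - (-28 - 205) = -25917 - 1*(-233) = -25917 + 233 = -25684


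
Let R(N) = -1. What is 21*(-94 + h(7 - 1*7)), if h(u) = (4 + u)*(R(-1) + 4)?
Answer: -1722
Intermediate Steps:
h(u) = 12 + 3*u (h(u) = (4 + u)*(-1 + 4) = (4 + u)*3 = 12 + 3*u)
21*(-94 + h(7 - 1*7)) = 21*(-94 + (12 + 3*(7 - 1*7))) = 21*(-94 + (12 + 3*(7 - 7))) = 21*(-94 + (12 + 3*0)) = 21*(-94 + (12 + 0)) = 21*(-94 + 12) = 21*(-82) = -1722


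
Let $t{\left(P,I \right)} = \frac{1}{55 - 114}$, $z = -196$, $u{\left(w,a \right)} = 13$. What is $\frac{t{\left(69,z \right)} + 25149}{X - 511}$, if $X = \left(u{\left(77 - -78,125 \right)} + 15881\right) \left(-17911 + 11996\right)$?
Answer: $- \frac{211970}{792399677} \approx -0.0002675$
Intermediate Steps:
$X = -94013010$ ($X = \left(13 + 15881\right) \left(-17911 + 11996\right) = 15894 \left(-5915\right) = -94013010$)
$t{\left(P,I \right)} = - \frac{1}{59}$ ($t{\left(P,I \right)} = \frac{1}{-59} = - \frac{1}{59}$)
$\frac{t{\left(69,z \right)} + 25149}{X - 511} = \frac{- \frac{1}{59} + 25149}{-94013010 - 511} = \frac{1483790}{59 \left(-94013521\right)} = \frac{1483790}{59} \left(- \frac{1}{94013521}\right) = - \frac{211970}{792399677}$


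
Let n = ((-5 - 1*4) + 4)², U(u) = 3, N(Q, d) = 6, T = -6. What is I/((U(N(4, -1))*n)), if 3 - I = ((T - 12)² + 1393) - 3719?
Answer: 401/15 ≈ 26.733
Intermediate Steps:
n = 25 (n = ((-5 - 4) + 4)² = (-9 + 4)² = (-5)² = 25)
I = 2005 (I = 3 - (((-6 - 12)² + 1393) - 3719) = 3 - (((-18)² + 1393) - 3719) = 3 - ((324 + 1393) - 3719) = 3 - (1717 - 3719) = 3 - 1*(-2002) = 3 + 2002 = 2005)
I/((U(N(4, -1))*n)) = 2005/((3*25)) = 2005/75 = 2005*(1/75) = 401/15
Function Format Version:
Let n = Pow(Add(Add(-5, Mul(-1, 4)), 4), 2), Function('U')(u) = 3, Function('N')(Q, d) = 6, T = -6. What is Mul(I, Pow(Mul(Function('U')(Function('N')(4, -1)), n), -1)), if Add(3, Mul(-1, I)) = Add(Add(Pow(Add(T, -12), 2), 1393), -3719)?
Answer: Rational(401, 15) ≈ 26.733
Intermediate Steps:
n = 25 (n = Pow(Add(Add(-5, -4), 4), 2) = Pow(Add(-9, 4), 2) = Pow(-5, 2) = 25)
I = 2005 (I = Add(3, Mul(-1, Add(Add(Pow(Add(-6, -12), 2), 1393), -3719))) = Add(3, Mul(-1, Add(Add(Pow(-18, 2), 1393), -3719))) = Add(3, Mul(-1, Add(Add(324, 1393), -3719))) = Add(3, Mul(-1, Add(1717, -3719))) = Add(3, Mul(-1, -2002)) = Add(3, 2002) = 2005)
Mul(I, Pow(Mul(Function('U')(Function('N')(4, -1)), n), -1)) = Mul(2005, Pow(Mul(3, 25), -1)) = Mul(2005, Pow(75, -1)) = Mul(2005, Rational(1, 75)) = Rational(401, 15)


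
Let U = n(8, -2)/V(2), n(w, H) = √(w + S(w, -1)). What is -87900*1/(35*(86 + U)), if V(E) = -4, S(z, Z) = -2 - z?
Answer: -4031680/138061 - 11720*I*√2/138061 ≈ -29.202 - 0.12005*I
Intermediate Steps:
n(w, H) = I*√2 (n(w, H) = √(w + (-2 - w)) = √(-2) = I*√2)
U = -I*√2/4 (U = (I*√2)/(-4) = (I*√2)*(-¼) = -I*√2/4 ≈ -0.35355*I)
-87900*1/(35*(86 + U)) = -87900*1/(35*(86 - I*√2/4)) = -87900/(3010 - 35*I*√2/4)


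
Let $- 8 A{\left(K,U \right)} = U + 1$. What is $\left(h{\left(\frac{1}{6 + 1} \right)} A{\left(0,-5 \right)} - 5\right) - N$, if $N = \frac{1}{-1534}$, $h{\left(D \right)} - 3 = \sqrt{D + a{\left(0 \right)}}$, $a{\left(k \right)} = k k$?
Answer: $- \frac{2684}{767} + \frac{\sqrt{7}}{14} \approx -3.3104$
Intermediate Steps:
$A{\left(K,U \right)} = - \frac{1}{8} - \frac{U}{8}$ ($A{\left(K,U \right)} = - \frac{U + 1}{8} = - \frac{1 + U}{8} = - \frac{1}{8} - \frac{U}{8}$)
$a{\left(k \right)} = k^{2}$
$h{\left(D \right)} = 3 + \sqrt{D}$ ($h{\left(D \right)} = 3 + \sqrt{D + 0^{2}} = 3 + \sqrt{D + 0} = 3 + \sqrt{D}$)
$N = - \frac{1}{1534} \approx -0.00065189$
$\left(h{\left(\frac{1}{6 + 1} \right)} A{\left(0,-5 \right)} - 5\right) - N = \left(\left(3 + \sqrt{\frac{1}{6 + 1}}\right) \left(- \frac{1}{8} - - \frac{5}{8}\right) - 5\right) - - \frac{1}{1534} = \left(\left(3 + \sqrt{\frac{1}{7}}\right) \left(- \frac{1}{8} + \frac{5}{8}\right) - 5\right) + \frac{1}{1534} = \left(\left(3 + \sqrt{\frac{1}{7}}\right) \frac{1}{2} - 5\right) + \frac{1}{1534} = \left(\left(3 + \frac{\sqrt{7}}{7}\right) \frac{1}{2} - 5\right) + \frac{1}{1534} = \left(\left(\frac{3}{2} + \frac{\sqrt{7}}{14}\right) - 5\right) + \frac{1}{1534} = \left(- \frac{7}{2} + \frac{\sqrt{7}}{14}\right) + \frac{1}{1534} = - \frac{2684}{767} + \frac{\sqrt{7}}{14}$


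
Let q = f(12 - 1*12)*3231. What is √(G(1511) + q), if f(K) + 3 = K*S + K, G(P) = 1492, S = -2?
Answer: I*√8201 ≈ 90.559*I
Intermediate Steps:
f(K) = -3 - K (f(K) = -3 + (K*(-2) + K) = -3 + (-2*K + K) = -3 - K)
q = -9693 (q = (-3 - (12 - 1*12))*3231 = (-3 - (12 - 12))*3231 = (-3 - 1*0)*3231 = (-3 + 0)*3231 = -3*3231 = -9693)
√(G(1511) + q) = √(1492 - 9693) = √(-8201) = I*√8201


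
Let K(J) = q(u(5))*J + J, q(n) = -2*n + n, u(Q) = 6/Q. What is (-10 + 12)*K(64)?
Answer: -128/5 ≈ -25.600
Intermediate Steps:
q(n) = -n
K(J) = -J/5 (K(J) = (-6/5)*J + J = (-1*6/5)*J + J = -6*J/5 + J = -J/5)
(-10 + 12)*K(64) = (-10 + 12)*(-⅕*64) = 2*(-64/5) = -128/5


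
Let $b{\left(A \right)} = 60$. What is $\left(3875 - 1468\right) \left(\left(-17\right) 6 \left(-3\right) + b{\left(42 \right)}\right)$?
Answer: $880962$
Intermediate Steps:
$\left(3875 - 1468\right) \left(\left(-17\right) 6 \left(-3\right) + b{\left(42 \right)}\right) = \left(3875 - 1468\right) \left(\left(-17\right) 6 \left(-3\right) + 60\right) = 2407 \left(\left(-102\right) \left(-3\right) + 60\right) = 2407 \left(306 + 60\right) = 2407 \cdot 366 = 880962$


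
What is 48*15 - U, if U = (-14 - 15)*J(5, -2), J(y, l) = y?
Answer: 865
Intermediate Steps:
U = -145 (U = (-14 - 15)*5 = -29*5 = -145)
48*15 - U = 48*15 - 1*(-145) = 720 + 145 = 865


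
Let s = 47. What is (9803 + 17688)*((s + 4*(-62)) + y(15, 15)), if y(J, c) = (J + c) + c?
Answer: -4288596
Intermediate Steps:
y(J, c) = J + 2*c
(9803 + 17688)*((s + 4*(-62)) + y(15, 15)) = (9803 + 17688)*((47 + 4*(-62)) + (15 + 2*15)) = 27491*((47 - 248) + (15 + 30)) = 27491*(-201 + 45) = 27491*(-156) = -4288596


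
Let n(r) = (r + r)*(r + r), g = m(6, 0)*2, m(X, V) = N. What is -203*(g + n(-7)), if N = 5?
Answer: -41818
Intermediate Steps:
m(X, V) = 5
g = 10 (g = 5*2 = 10)
n(r) = 4*r² (n(r) = (2*r)*(2*r) = 4*r²)
-203*(g + n(-7)) = -203*(10 + 4*(-7)²) = -203*(10 + 4*49) = -203*(10 + 196) = -203*206 = -41818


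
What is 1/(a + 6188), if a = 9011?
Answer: 1/15199 ≈ 6.5794e-5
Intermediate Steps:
1/(a + 6188) = 1/(9011 + 6188) = 1/15199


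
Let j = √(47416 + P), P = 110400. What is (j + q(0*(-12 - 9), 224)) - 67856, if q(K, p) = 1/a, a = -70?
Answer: -4749921/70 + 2*√39454 ≈ -67459.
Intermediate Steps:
q(K, p) = -1/70 (q(K, p) = 1/(-70) = -1/70)
j = 2*√39454 (j = √(47416 + 110400) = √157816 = 2*√39454 ≈ 397.26)
(j + q(0*(-12 - 9), 224)) - 67856 = (2*√39454 - 1/70) - 67856 = (-1/70 + 2*√39454) - 67856 = -4749921/70 + 2*√39454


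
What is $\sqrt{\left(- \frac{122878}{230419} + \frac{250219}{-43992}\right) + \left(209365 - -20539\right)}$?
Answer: $\frac{\sqrt{13391221171414815134510}}{241347444} \approx 479.48$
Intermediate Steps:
$\sqrt{\left(- \frac{122878}{230419} + \frac{250219}{-43992}\right) + \left(209365 - -20539\right)} = \sqrt{\left(\left(-122878\right) \frac{1}{230419} + 250219 \left(- \frac{1}{43992}\right)\right) + \left(209365 + 20539\right)} = \sqrt{\left(- \frac{17554}{32917} - \frac{250219}{43992}\right) + 229904} = \sqrt{- \frac{9008694391}{1448084664} + 229904} = \sqrt{\frac{332911447897865}{1448084664}} = \frac{\sqrt{13391221171414815134510}}{241347444}$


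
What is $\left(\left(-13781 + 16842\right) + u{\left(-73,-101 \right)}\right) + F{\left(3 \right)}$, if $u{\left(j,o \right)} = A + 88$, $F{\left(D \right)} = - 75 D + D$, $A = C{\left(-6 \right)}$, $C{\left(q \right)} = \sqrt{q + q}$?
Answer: $2927 + 2 i \sqrt{3} \approx 2927.0 + 3.4641 i$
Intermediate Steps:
$C{\left(q \right)} = \sqrt{2} \sqrt{q}$ ($C{\left(q \right)} = \sqrt{2 q} = \sqrt{2} \sqrt{q}$)
$A = 2 i \sqrt{3}$ ($A = \sqrt{2} \sqrt{-6} = \sqrt{2} i \sqrt{6} = 2 i \sqrt{3} \approx 3.4641 i$)
$F{\left(D \right)} = - 74 D$
$u{\left(j,o \right)} = 88 + 2 i \sqrt{3}$ ($u{\left(j,o \right)} = 2 i \sqrt{3} + 88 = 88 + 2 i \sqrt{3}$)
$\left(\left(-13781 + 16842\right) + u{\left(-73,-101 \right)}\right) + F{\left(3 \right)} = \left(\left(-13781 + 16842\right) + \left(88 + 2 i \sqrt{3}\right)\right) - 222 = \left(3061 + \left(88 + 2 i \sqrt{3}\right)\right) - 222 = \left(3149 + 2 i \sqrt{3}\right) - 222 = 2927 + 2 i \sqrt{3}$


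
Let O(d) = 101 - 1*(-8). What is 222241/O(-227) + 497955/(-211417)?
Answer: 46931248402/23044453 ≈ 2036.6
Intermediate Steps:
O(d) = 109 (O(d) = 101 + 8 = 109)
222241/O(-227) + 497955/(-211417) = 222241/109 + 497955/(-211417) = 222241*(1/109) + 497955*(-1/211417) = 222241/109 - 497955/211417 = 46931248402/23044453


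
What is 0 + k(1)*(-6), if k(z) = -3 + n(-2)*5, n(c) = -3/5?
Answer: 36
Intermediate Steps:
n(c) = -⅗ (n(c) = -3*⅕ = -⅗)
k(z) = -6 (k(z) = -3 - ⅗*5 = -3 - 3 = -6)
0 + k(1)*(-6) = 0 - 6*(-6) = 0 + 36 = 36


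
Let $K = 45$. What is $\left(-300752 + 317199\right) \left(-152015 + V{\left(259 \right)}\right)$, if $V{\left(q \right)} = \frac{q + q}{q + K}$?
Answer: $- \frac{380024727387}{152} \approx -2.5002 \cdot 10^{9}$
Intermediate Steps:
$V{\left(q \right)} = \frac{2 q}{45 + q}$ ($V{\left(q \right)} = \frac{q + q}{q + 45} = \frac{2 q}{45 + q}$)
$\left(-300752 + 317199\right) \left(-152015 + V{\left(259 \right)}\right) = \left(-300752 + 317199\right) \left(-152015 + 2 \cdot 259 \frac{1}{45 + 259}\right) = 16447 \left(-152015 + 2 \cdot 259 \cdot \frac{1}{304}\right) = 16447 \left(-152015 + \frac{259}{152}\right) = 16447 \left(- \frac{23106021}{152}\right) = - \frac{380024727387}{152}$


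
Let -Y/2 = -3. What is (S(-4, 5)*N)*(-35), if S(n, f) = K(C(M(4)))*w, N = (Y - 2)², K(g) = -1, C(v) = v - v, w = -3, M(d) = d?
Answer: -1680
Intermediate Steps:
Y = 6 (Y = -2*(-3) = 6)
C(v) = 0
N = 16 (N = (6 - 2)² = 4² = 16)
S(n, f) = 3 (S(n, f) = -1*(-3) = 3)
(S(-4, 5)*N)*(-35) = (3*16)*(-35) = 48*(-35) = -1680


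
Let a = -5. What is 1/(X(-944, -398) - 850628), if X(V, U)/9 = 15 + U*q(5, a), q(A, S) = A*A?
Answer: -1/940043 ≈ -1.0638e-6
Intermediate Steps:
q(A, S) = A²
X(V, U) = 135 + 225*U (X(V, U) = 9*(15 + U*5²) = 9*(15 + U*25) = 9*(15 + 25*U) = 135 + 225*U)
1/(X(-944, -398) - 850628) = 1/((135 + 225*(-398)) - 850628) = 1/((135 - 89550) - 850628) = 1/(-89415 - 850628) = 1/(-940043) = -1/940043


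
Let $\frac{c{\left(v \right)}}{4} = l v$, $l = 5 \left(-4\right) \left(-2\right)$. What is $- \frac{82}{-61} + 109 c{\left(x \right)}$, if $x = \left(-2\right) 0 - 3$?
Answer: $- \frac{3191438}{61} \approx -52319.0$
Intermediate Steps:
$l = 40$ ($l = \left(-20\right) \left(-2\right) = 40$)
$x = -3$ ($x = 0 - 3 = -3$)
$c{\left(v \right)} = 160 v$ ($c{\left(v \right)} = 4 \cdot 40 v = 160 v$)
$- \frac{82}{-61} + 109 c{\left(x \right)} = - \frac{82}{-61} + 109 \cdot 160 \left(-3\right) = \left(-82\right) \left(- \frac{1}{61}\right) + 109 \left(-480\right) = \frac{82}{61} - 52320 = - \frac{3191438}{61}$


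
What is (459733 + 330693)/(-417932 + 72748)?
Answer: -56459/24656 ≈ -2.2899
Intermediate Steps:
(459733 + 330693)/(-417932 + 72748) = 790426/(-345184) = 790426*(-1/345184) = -56459/24656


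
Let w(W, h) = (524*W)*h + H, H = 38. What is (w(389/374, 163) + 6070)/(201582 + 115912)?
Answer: 8877415/29685689 ≈ 0.29905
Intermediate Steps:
w(W, h) = 38 + 524*W*h (w(W, h) = (524*W)*h + 38 = 524*W*h + 38 = 38 + 524*W*h)
(w(389/374, 163) + 6070)/(201582 + 115912) = ((38 + 524*(389/374)*163) + 6070)/(201582 + 115912) = ((38 + 524*(389*(1/374))*163) + 6070)/317494 = ((38 + 524*(389/374)*163) + 6070)*(1/317494) = ((38 + 16612634/187) + 6070)*(1/317494) = (16619740/187 + 6070)*(1/317494) = (17754830/187)*(1/317494) = 8877415/29685689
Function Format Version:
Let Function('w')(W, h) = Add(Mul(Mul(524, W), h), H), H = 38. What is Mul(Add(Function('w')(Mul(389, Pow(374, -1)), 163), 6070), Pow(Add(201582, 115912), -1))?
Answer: Rational(8877415, 29685689) ≈ 0.29905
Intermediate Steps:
Function('w')(W, h) = Add(38, Mul(524, W, h)) (Function('w')(W, h) = Add(Mul(Mul(524, W), h), 38) = Add(Mul(524, W, h), 38) = Add(38, Mul(524, W, h)))
Mul(Add(Function('w')(Mul(389, Pow(374, -1)), 163), 6070), Pow(Add(201582, 115912), -1)) = Mul(Add(Add(38, Mul(524, Mul(389, Pow(374, -1)), 163)), 6070), Pow(Add(201582, 115912), -1)) = Mul(Add(Add(38, Mul(524, Mul(389, Rational(1, 374)), 163)), 6070), Pow(317494, -1)) = Mul(Add(Add(38, Mul(524, Rational(389, 374), 163)), 6070), Rational(1, 317494)) = Mul(Add(Add(38, Rational(16612634, 187)), 6070), Rational(1, 317494)) = Mul(Add(Rational(16619740, 187), 6070), Rational(1, 317494)) = Mul(Rational(17754830, 187), Rational(1, 317494)) = Rational(8877415, 29685689)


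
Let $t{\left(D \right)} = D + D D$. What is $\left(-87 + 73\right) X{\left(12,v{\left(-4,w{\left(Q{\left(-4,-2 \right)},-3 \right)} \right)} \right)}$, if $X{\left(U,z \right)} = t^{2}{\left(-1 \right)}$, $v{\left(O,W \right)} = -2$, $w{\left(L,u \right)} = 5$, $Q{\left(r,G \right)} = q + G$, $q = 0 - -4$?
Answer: $0$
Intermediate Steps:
$q = 4$ ($q = 0 + 4 = 4$)
$Q{\left(r,G \right)} = 4 + G$
$t{\left(D \right)} = D + D^{2}$
$X{\left(U,z \right)} = 0$ ($X{\left(U,z \right)} = \left(- (1 - 1)\right)^{2} = \left(\left(-1\right) 0\right)^{2} = 0^{2} = 0$)
$\left(-87 + 73\right) X{\left(12,v{\left(-4,w{\left(Q{\left(-4,-2 \right)},-3 \right)} \right)} \right)} = \left(-87 + 73\right) 0 = \left(-14\right) 0 = 0$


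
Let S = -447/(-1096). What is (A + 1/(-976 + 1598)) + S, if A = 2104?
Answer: 717300589/340856 ≈ 2104.4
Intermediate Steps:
S = 447/1096 (S = -447*(-1/1096) = 447/1096 ≈ 0.40785)
(A + 1/(-976 + 1598)) + S = (2104 + 1/(-976 + 1598)) + 447/1096 = (2104 + 1/622) + 447/1096 = 1308689/622 + 447/1096 = 717300589/340856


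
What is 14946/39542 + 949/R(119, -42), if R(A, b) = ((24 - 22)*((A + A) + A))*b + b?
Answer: 15819347/45671010 ≈ 0.34638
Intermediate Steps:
R(A, b) = b + 6*A*b (R(A, b) = (2*(2*A + A))*b + b = (2*(3*A))*b + b = (6*A)*b + b = 6*A*b + b = b + 6*A*b)
14946/39542 + 949/R(119, -42) = 14946/39542 + 949/((-42*(1 + 6*119))) = 14946*(1/39542) + 949/((-42*(1 + 714))) = 7473/19771 + 949/((-42*715)) = 7473/19771 + 949/(-30030) = 7473/19771 + 949*(-1/30030) = 7473/19771 - 73/2310 = 15819347/45671010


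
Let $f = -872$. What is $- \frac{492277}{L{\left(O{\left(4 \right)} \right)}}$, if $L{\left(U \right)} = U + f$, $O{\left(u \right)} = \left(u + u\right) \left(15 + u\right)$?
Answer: $\frac{492277}{720} \approx 683.72$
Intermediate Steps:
$O{\left(u \right)} = 2 u \left(15 + u\right)$
$L{\left(U \right)} = -872 + U$ ($L{\left(U \right)} = U - 872 = -872 + U$)
$- \frac{492277}{L{\left(O{\left(4 \right)} \right)}} = - \frac{492277}{-872 + 2 \cdot 4 \left(15 + 4\right)} = - \frac{492277}{-872 + 2 \cdot 4 \cdot 19} = - \frac{492277}{-872 + 152} = - \frac{492277}{-720} = \left(-492277\right) \left(- \frac{1}{720}\right) = \frac{492277}{720}$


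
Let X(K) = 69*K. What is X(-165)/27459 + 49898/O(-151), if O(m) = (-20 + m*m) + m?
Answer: 61805924/34522065 ≈ 1.7903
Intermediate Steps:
O(m) = -20 + m + m**2 (O(m) = (-20 + m**2) + m = -20 + m + m**2)
X(-165)/27459 + 49898/O(-151) = (69*(-165))/27459 + 49898/(-20 - 151 + (-151)**2) = -11385*1/27459 + 49898/(-20 - 151 + 22801) = -1265/3051 + 49898/22630 = -1265/3051 + 49898*(1/22630) = -1265/3051 + 24949/11315 = 61805924/34522065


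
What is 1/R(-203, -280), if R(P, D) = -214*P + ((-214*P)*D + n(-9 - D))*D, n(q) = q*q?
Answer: 1/3385332762 ≈ 2.9539e-10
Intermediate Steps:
n(q) = q²
R(P, D) = -214*P + D*((-9 - D)² - 214*D*P) (R(P, D) = -214*P + ((-214*P)*D + (-9 - D)²)*D = -214*P + (-214*D*P + (-9 - D)²)*D = -214*P + ((-9 - D)² - 214*D*P)*D = -214*P + D*((-9 - D)² - 214*D*P))
1/R(-203, -280) = 1/(-214*(-203) - 280*(9 - 280)² - 214*(-203)*(-280)²) = 1/(43442 - 280*(-271)² - 214*(-203)*78400) = 1/(43442 - 280*73441 + 3405852800) = 1/(43442 - 20563480 + 3405852800) = 1/3385332762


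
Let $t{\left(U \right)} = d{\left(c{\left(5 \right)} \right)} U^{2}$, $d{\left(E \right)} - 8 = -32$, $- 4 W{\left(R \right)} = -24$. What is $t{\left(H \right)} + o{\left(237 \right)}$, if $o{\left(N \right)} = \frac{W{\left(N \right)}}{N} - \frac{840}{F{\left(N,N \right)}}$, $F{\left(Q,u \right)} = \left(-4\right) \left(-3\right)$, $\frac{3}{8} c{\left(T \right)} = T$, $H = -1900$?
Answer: $- \frac{6844565528}{79} \approx -8.664 \cdot 10^{7}$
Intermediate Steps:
$W{\left(R \right)} = 6$ ($W{\left(R \right)} = \left(- \frac{1}{4}\right) \left(-24\right) = 6$)
$c{\left(T \right)} = \frac{8 T}{3}$
$d{\left(E \right)} = -24$ ($d{\left(E \right)} = 8 - 32 = -24$)
$t{\left(U \right)} = - 24 U^{2}$
$F{\left(Q,u \right)} = 12$
$o{\left(N \right)} = -70 + \frac{6}{N}$ ($o{\left(N \right)} = \frac{6}{N} - \frac{840}{12} = \frac{6}{N} - 70 = -70 + \frac{6}{N}$)
$t{\left(H \right)} + o{\left(237 \right)} = - 24 \left(-1900\right)^{2} - \left(70 - \frac{6}{237}\right) = \left(-24\right) 3610000 + \left(-70 + 6 \cdot \frac{1}{237}\right) = -86640000 + \left(-70 + \frac{2}{79}\right) = -86640000 - \frac{5528}{79} = - \frac{6844565528}{79}$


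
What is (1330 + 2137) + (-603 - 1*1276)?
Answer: 1588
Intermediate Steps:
(1330 + 2137) + (-603 - 1*1276) = 3467 + (-603 - 1276) = 3467 - 1879 = 1588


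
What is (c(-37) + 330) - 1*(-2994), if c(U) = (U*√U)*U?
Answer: 3324 + 1369*I*√37 ≈ 3324.0 + 8327.3*I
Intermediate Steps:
c(U) = U^(5/2) (c(U) = U^(3/2)*U = U^(5/2))
(c(-37) + 330) - 1*(-2994) = ((-37)^(5/2) + 330) - 1*(-2994) = (1369*I*√37 + 330) + 2994 = (330 + 1369*I*√37) + 2994 = 3324 + 1369*I*√37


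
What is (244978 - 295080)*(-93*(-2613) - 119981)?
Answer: -6163948856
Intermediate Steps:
(244978 - 295080)*(-93*(-2613) - 119981) = -50102*(243009 - 119981) = -50102*123028 = -6163948856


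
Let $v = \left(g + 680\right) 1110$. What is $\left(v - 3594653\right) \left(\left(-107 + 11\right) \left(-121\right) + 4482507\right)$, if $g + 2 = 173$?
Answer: $-11909619197289$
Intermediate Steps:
$g = 171$ ($g = -2 + 173 = 171$)
$v = 944610$ ($v = \left(171 + 680\right) 1110 = 851 \cdot 1110 = 944610$)
$\left(v - 3594653\right) \left(\left(-107 + 11\right) \left(-121\right) + 4482507\right) = \left(944610 - 3594653\right) \left(\left(-107 + 11\right) \left(-121\right) + 4482507\right) = - 2650043 \left(\left(-96\right) \left(-121\right) + 4482507\right) = - 2650043 \left(11616 + 4482507\right) = \left(-2650043\right) 4494123 = -11909619197289$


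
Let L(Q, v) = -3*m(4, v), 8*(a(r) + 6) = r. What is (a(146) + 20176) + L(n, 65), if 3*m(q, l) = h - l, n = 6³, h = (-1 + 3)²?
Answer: 80997/4 ≈ 20249.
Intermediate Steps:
a(r) = -6 + r/8
h = 4 (h = 2² = 4)
n = 216
m(q, l) = 4/3 - l/3 (m(q, l) = (4 - l)/3 = 4/3 - l/3)
L(Q, v) = -4 + v (L(Q, v) = -3*(4/3 - v/3) = -4 + v)
(a(146) + 20176) + L(n, 65) = ((-6 + (⅛)*146) + 20176) + (-4 + 65) = ((-6 + 73/4) + 20176) + 61 = (49/4 + 20176) + 61 = 80753/4 + 61 = 80997/4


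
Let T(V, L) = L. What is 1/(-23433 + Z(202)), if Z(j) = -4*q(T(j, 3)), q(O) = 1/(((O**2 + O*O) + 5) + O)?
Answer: -13/304631 ≈ -4.2675e-5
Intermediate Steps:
q(O) = 1/(5 + O + 2*O**2) (q(O) = 1/(((O**2 + O**2) + 5) + O) = 1/((2*O**2 + 5) + O) = 1/((5 + 2*O**2) + O) = 1/(5 + O + 2*O**2))
Z(j) = -2/13 (Z(j) = -4/(5 + 3 + 2*3**2) = -4/(5 + 3 + 2*9) = -4/(5 + 3 + 18) = -4/26 = -4*1/26 = -2/13)
1/(-23433 + Z(202)) = 1/(-23433 - 2/13) = 1/(-304631/13) = -13/304631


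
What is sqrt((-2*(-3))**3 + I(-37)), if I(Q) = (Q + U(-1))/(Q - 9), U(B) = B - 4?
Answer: sqrt(114747)/23 ≈ 14.728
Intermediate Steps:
U(B) = -4 + B
I(Q) = (-5 + Q)/(-9 + Q) (I(Q) = (Q + (-4 - 1))/(Q - 9) = (Q - 5)/(-9 + Q) = (-5 + Q)/(-9 + Q))
sqrt((-2*(-3))**3 + I(-37)) = sqrt((-2*(-3))**3 + (-5 - 37)/(-9 - 37)) = sqrt(6**3 - 42/(-46)) = sqrt(216 - 1/46*(-42)) = sqrt(216 + 21/23) = sqrt(4989/23) = sqrt(114747)/23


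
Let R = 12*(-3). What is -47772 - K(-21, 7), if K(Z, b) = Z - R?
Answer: -47787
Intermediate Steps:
R = -36
K(Z, b) = 36 + Z (K(Z, b) = Z - 1*(-36) = Z + 36 = 36 + Z)
-47772 - K(-21, 7) = -47772 - (36 - 21) = -47772 - 1*15 = -47772 - 15 = -47787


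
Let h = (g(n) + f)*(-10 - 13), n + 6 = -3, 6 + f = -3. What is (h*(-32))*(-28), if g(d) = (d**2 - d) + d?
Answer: -1483776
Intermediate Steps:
f = -9 (f = -6 - 3 = -9)
n = -9 (n = -6 - 3 = -9)
g(d) = d**2
h = -1656 (h = ((-9)**2 - 9)*(-10 - 13) = (81 - 9)*(-23) = 72*(-23) = -1656)
(h*(-32))*(-28) = -1656*(-32)*(-28) = 52992*(-28) = -1483776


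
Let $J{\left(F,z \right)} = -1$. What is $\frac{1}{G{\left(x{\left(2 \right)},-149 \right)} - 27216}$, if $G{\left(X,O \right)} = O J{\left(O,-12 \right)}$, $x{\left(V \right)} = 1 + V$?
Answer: $- \frac{1}{27067} \approx -3.6945 \cdot 10^{-5}$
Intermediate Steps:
$G{\left(X,O \right)} = - O$ ($G{\left(X,O \right)} = O \left(-1\right) = - O$)
$\frac{1}{G{\left(x{\left(2 \right)},-149 \right)} - 27216} = \frac{1}{\left(-1\right) \left(-149\right) - 27216} = \frac{1}{149 - 27216} = \frac{1}{-27067} = - \frac{1}{27067}$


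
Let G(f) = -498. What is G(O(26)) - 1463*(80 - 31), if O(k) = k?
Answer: -72185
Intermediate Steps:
G(O(26)) - 1463*(80 - 31) = -498 - 1463*(80 - 31) = -498 - 1463*49 = -498 - 71687 = -72185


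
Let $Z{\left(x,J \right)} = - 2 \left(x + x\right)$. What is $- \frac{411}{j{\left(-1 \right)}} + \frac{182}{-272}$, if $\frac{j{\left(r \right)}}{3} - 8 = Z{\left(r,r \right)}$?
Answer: $- \frac{4931}{408} \approx -12.086$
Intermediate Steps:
$Z{\left(x,J \right)} = - 4 x$ ($Z{\left(x,J \right)} = - 2 \cdot 2 x = - 4 x$)
$j{\left(r \right)} = 24 - 12 r$ ($j{\left(r \right)} = 24 + 3 \left(- 4 r\right) = 24 - 12 r$)
$- \frac{411}{j{\left(-1 \right)}} + \frac{182}{-272} = - \frac{411}{24 - -12} + \frac{182}{-272} = - \frac{411}{24 + 12} + 182 \left(- \frac{1}{272}\right) = - \frac{411}{36} - \frac{91}{136} = \left(-411\right) \frac{1}{36} - \frac{91}{136} = - \frac{137}{12} - \frac{91}{136} = - \frac{4931}{408}$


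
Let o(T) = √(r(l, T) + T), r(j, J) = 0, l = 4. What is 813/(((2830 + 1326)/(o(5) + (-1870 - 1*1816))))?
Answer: -1498359/2078 + 813*√5/4156 ≈ -720.62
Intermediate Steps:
o(T) = √T (o(T) = √(0 + T) = √T)
813/(((2830 + 1326)/(o(5) + (-1870 - 1*1816)))) = 813/(((2830 + 1326)/(√5 + (-1870 - 1*1816)))) = 813/((4156/(√5 + (-1870 - 1816)))) = 813/((4156/(√5 - 3686))) = 813/((4156/(-3686 + √5))) = 813*(-1843/2078 + √5/4156) = -1498359/2078 + 813*√5/4156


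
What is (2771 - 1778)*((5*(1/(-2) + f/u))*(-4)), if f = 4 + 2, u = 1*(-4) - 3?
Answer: 188670/7 ≈ 26953.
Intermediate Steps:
u = -7 (u = -4 - 3 = -7)
f = 6
(2771 - 1778)*((5*(1/(-2) + f/u))*(-4)) = (2771 - 1778)*((5*(1/(-2) + 6/(-7)))*(-4)) = 993*((5*(1*(-½) + 6*(-⅐)))*(-4)) = 993*((5*(-½ - 6/7))*(-4)) = 993*((5*(-19/14))*(-4)) = 993*(-95/14*(-4)) = 993*(190/7) = 188670/7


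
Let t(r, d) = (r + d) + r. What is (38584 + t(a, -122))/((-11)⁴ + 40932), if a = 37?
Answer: 38536/55573 ≈ 0.69343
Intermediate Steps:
t(r, d) = d + 2*r (t(r, d) = (d + r) + r = d + 2*r)
(38584 + t(a, -122))/((-11)⁴ + 40932) = (38584 + (-122 + 2*37))/((-11)⁴ + 40932) = (38584 + (-122 + 74))/(14641 + 40932) = (38584 - 48)/55573 = 38536*(1/55573) = 38536/55573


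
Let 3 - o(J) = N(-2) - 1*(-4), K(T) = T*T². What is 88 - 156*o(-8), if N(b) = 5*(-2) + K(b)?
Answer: -2564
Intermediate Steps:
K(T) = T³
N(b) = -10 + b³ (N(b) = 5*(-2) + b³ = -10 + b³)
o(J) = 17 (o(J) = 3 - ((-10 + (-2)³) - 1*(-4)) = 3 - ((-10 - 8) + 4) = 3 - (-18 + 4) = 3 - 1*(-14) = 3 + 14 = 17)
88 - 156*o(-8) = 88 - 156*17 = 88 - 2652 = -2564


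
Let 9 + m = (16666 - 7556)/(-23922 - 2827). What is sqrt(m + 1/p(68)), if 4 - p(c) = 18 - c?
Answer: I*sqrt(2161084611270)/481482 ≈ 3.0532*I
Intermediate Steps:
p(c) = -14 + c (p(c) = 4 - (18 - c) = 4 + (-18 + c) = -14 + c)
m = -249851/26749 (m = -9 + (16666 - 7556)/(-23922 - 2827) = -9 + 9110/(-26749) = -9 + 9110*(-1/26749) = -9 - 9110/26749 = -249851/26749 ≈ -9.3406)
sqrt(m + 1/p(68)) = sqrt(-249851/26749 + 1/(-14 + 68)) = sqrt(-249851/26749 + 1/54) = sqrt(-13465205/1444446) = I*sqrt(2161084611270)/481482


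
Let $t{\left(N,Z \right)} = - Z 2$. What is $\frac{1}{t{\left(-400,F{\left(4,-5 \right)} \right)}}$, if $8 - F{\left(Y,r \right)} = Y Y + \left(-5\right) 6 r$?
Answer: $\frac{1}{316} \approx 0.0031646$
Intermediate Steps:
$F{\left(Y,r \right)} = 8 - Y^{2} + 30 r$ ($F{\left(Y,r \right)} = 8 - \left(Y Y + \left(-5\right) 6 r\right) = 8 - \left(Y^{2} - 30 r\right) = 8 - Y^{2} + 30 r$)
$t{\left(N,Z \right)} = - 2 Z$
$\frac{1}{t{\left(-400,F{\left(4,-5 \right)} \right)}} = \frac{1}{\left(-2\right) \left(8 - 4^{2} + 30 \left(-5\right)\right)} = \frac{1}{\left(-2\right) \left(8 - 16 - 150\right)} = \frac{1}{\left(-2\right) \left(-158\right)} = \frac{1}{316}$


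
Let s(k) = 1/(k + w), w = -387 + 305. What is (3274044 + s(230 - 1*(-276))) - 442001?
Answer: 1200786233/424 ≈ 2.8320e+6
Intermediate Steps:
w = -82
s(k) = 1/(-82 + k) (s(k) = 1/(k - 82) = 1/(-82 + k))
(3274044 + s(230 - 1*(-276))) - 442001 = (3274044 + 1/(-82 + (230 - 1*(-276)))) - 442001 = (3274044 + 1/(-82 + (230 + 276))) - 442001 = (3274044 + 1/(-82 + 506)) - 442001 = (3274044 + 1/424) - 442001 = 1388194657/424 - 442001 = 1200786233/424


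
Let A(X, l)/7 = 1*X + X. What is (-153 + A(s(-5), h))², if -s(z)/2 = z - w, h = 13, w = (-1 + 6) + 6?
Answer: 87025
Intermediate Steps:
w = 11 (w = 5 + 6 = 11)
s(z) = 22 - 2*z (s(z) = -2*(z - 1*11) = -2*(z - 11) = -2*(-11 + z) = 22 - 2*z)
A(X, l) = 14*X (A(X, l) = 7*(1*X + X) = 7*(X + X) = 7*(2*X) = 14*X)
(-153 + A(s(-5), h))² = (-153 + 14*(22 - 2*(-5)))² = (-153 + 14*(22 + 10))² = (-153 + 14*32)² = (-153 + 448)² = 295² = 87025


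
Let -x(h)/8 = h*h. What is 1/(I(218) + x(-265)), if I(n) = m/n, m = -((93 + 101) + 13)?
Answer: -218/122472607 ≈ -1.7800e-6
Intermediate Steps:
m = -207 (m = -(194 + 13) = -1*207 = -207)
I(n) = -207/n
x(h) = -8*h**2 (x(h) = -8*h*h = -8*h**2)
1/(I(218) + x(-265)) = 1/(-207/218 - 8*(-265)**2) = 1/(-207*1/218 - 8*70225) = 1/(-207/218 - 561800) = 1/(-122472607/218) = -218/122472607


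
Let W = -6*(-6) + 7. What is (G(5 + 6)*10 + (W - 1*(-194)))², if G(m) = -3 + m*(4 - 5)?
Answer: 9409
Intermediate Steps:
W = 43 (W = 36 + 7 = 43)
G(m) = -3 - m (G(m) = -3 + m*(-1) = -3 - m)
(G(5 + 6)*10 + (W - 1*(-194)))² = ((-3 - (5 + 6))*10 + (43 - 1*(-194)))² = ((-3 - 1*11)*10 + (43 + 194))² = ((-3 - 11)*10 + 237)² = (-14*10 + 237)² = (-140 + 237)² = 97² = 9409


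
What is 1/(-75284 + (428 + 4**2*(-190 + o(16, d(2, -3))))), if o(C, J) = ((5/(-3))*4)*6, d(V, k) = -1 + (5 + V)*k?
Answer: -1/78536 ≈ -1.2733e-5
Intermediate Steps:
d(V, k) = -1 + k*(5 + V)
o(C, J) = -40 (o(C, J) = ((5*(-1/3))*4)*6 = -5/3*4*6 = -20/3*6 = -40)
1/(-75284 + (428 + 4**2*(-190 + o(16, d(2, -3))))) = 1/(-75284 + (428 + 4**2*(-190 - 40))) = 1/(-75284 + (428 + 16*(-230))) = 1/(-75284 + (428 - 3680)) = 1/(-75284 - 3252) = 1/(-78536) = -1/78536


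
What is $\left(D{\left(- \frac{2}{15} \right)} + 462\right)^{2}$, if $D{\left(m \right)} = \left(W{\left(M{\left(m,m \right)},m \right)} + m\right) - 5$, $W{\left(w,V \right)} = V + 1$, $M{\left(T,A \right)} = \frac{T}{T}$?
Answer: $\frac{47141956}{225} \approx 2.0952 \cdot 10^{5}$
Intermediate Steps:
$M{\left(T,A \right)} = 1$
$W{\left(w,V \right)} = 1 + V$
$D{\left(m \right)} = -4 + 2 m$ ($D{\left(m \right)} = \left(\left(1 + m\right) + m\right) - 5 = \left(1 + 2 m\right) - 5 = -4 + 2 m$)
$\left(D{\left(- \frac{2}{15} \right)} + 462\right)^{2} = \left(\left(-4 + 2 \left(- \frac{2}{15}\right)\right) + 462\right)^{2} = \left(\left(-4 - \frac{4}{15}\right) + 462\right)^{2} = \left(- \frac{64}{15} + 462\right)^{2} = \left(\frac{6866}{15}\right)^{2} = \frac{47141956}{225}$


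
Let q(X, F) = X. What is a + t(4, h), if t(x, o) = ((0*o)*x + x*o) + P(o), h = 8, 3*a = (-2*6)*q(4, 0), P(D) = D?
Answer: 24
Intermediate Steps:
a = -16 (a = (-2*6*4)/3 = (-12*4)/3 = (⅓)*(-48) = -16)
t(x, o) = o + o*x (t(x, o) = ((0*o)*x + x*o) + o = (0*x + o*x) + o = (0 + o*x) + o = o*x + o = o + o*x)
a + t(4, h) = -16 + 8*(1 + 4) = -16 + 8*5 = -16 + 40 = 24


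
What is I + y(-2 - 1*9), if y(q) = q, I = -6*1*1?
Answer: -17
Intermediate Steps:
I = -6 (I = -6*1 = -6)
I + y(-2 - 1*9) = -6 + (-2 - 1*9) = -6 + (-2 - 9) = -6 - 11 = -17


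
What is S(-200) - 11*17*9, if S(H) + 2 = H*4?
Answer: -2485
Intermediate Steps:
S(H) = -2 + 4*H (S(H) = -2 + H*4 = -2 + 4*H)
S(-200) - 11*17*9 = (-2 + 4*(-200)) - 11*17*9 = (-2 - 800) - 187*9 = -802 - 1*1683 = -802 - 1683 = -2485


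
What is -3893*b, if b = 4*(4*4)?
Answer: -249152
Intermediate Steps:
b = 64 (b = 4*16 = 64)
-3893*b = -3893*64 = -249152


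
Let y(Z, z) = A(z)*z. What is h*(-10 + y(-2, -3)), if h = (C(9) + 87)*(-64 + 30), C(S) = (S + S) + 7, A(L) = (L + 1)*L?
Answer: 106624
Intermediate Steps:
A(L) = L*(1 + L) (A(L) = (1 + L)*L = L*(1 + L))
C(S) = 7 + 2*S (C(S) = 2*S + 7 = 7 + 2*S)
y(Z, z) = z²*(1 + z) (y(Z, z) = (z*(1 + z))*z = z²*(1 + z))
h = -3808 (h = ((7 + 2*9) + 87)*(-64 + 30) = ((7 + 18) + 87)*(-34) = (25 + 87)*(-34) = 112*(-34) = -3808)
h*(-10 + y(-2, -3)) = -3808*(-10 + (-3)²*(1 - 3)) = -3808*(-10 + 9*(-2)) = -3808*(-10 - 18) = -3808*(-28) = 106624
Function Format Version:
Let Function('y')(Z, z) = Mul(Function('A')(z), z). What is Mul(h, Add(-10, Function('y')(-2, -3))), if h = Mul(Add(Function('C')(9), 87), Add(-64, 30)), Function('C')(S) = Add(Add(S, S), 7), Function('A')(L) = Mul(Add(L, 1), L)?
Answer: 106624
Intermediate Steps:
Function('A')(L) = Mul(L, Add(1, L)) (Function('A')(L) = Mul(Add(1, L), L) = Mul(L, Add(1, L)))
Function('C')(S) = Add(7, Mul(2, S)) (Function('C')(S) = Add(Mul(2, S), 7) = Add(7, Mul(2, S)))
Function('y')(Z, z) = Mul(Pow(z, 2), Add(1, z)) (Function('y')(Z, z) = Mul(Mul(z, Add(1, z)), z) = Mul(Pow(z, 2), Add(1, z)))
h = -3808 (h = Mul(Add(Add(7, Mul(2, 9)), 87), Add(-64, 30)) = Mul(Add(Add(7, 18), 87), -34) = Mul(Add(25, 87), -34) = Mul(112, -34) = -3808)
Mul(h, Add(-10, Function('y')(-2, -3))) = Mul(-3808, Add(-10, Mul(Pow(-3, 2), Add(1, -3)))) = Mul(-3808, Add(-10, Mul(9, -2))) = Mul(-3808, Add(-10, -18)) = Mul(-3808, -28) = 106624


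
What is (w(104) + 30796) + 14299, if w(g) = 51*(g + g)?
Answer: 55703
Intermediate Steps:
w(g) = 102*g (w(g) = 51*(2*g) = 102*g)
(w(104) + 30796) + 14299 = (102*104 + 30796) + 14299 = (10608 + 30796) + 14299 = 41404 + 14299 = 55703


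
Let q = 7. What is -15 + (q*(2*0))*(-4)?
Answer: -15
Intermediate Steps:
-15 + (q*(2*0))*(-4) = -15 + (7*(2*0))*(-4) = -15 + (7*0)*(-4) = -15 + 0*(-4) = -15 + 0 = -15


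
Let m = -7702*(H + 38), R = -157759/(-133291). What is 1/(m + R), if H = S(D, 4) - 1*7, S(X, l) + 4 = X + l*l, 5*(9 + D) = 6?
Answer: -666455/180682092837 ≈ -3.6886e-6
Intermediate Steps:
D = -39/5 (D = -9 + (⅕)*6 = -9 + 6/5 = -39/5 ≈ -7.8000)
S(X, l) = -4 + X + l² (S(X, l) = -4 + (X + l*l) = -4 + (X + l²) = -4 + X + l²)
H = -14/5 (H = (-4 - 39/5 + 4²) - 1*7 = (-4 - 39/5 + 16) - 7 = 21/5 - 7 = -14/5 ≈ -2.8000)
R = 157759/133291 (R = -157759*(-1/133291) = 157759/133291 ≈ 1.1836)
m = -1355552/5 (m = -7702*(-14/5 + 38) = -7702*176/5 = -1355552/5 ≈ -2.7111e+5)
1/(m + R) = 1/(-1355552/5 + 157759/133291) = 1/(-180682092837/666455) = -666455/180682092837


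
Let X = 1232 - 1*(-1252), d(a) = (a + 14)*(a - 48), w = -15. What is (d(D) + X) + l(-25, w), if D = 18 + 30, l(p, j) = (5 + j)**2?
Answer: 2584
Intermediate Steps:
D = 48
d(a) = (-48 + a)*(14 + a) (d(a) = (14 + a)*(-48 + a) = (-48 + a)*(14 + a))
X = 2484 (X = 1232 + 1252 = 2484)
(d(D) + X) + l(-25, w) = ((-672 + 48**2 - 34*48) + 2484) + (5 - 15)**2 = ((-672 + 2304 - 1632) + 2484) + (-10)**2 = (0 + 2484) + 100 = 2484 + 100 = 2584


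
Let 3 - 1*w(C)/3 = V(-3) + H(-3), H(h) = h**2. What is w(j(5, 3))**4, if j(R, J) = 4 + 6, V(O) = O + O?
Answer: 0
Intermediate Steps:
V(O) = 2*O
j(R, J) = 10
w(C) = 0 (w(C) = 9 - 3*(2*(-3) + (-3)**2) = 9 - 3*(-6 + 9) = 9 - 3*3 = 9 - 9 = 0)
w(j(5, 3))**4 = 0**4 = 0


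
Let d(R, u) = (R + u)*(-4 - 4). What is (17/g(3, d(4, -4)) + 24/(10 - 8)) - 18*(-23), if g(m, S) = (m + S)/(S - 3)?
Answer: 409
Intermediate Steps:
d(R, u) = -8*R - 8*u (d(R, u) = (R + u)*(-8) = -8*R - 8*u)
g(m, S) = (S + m)/(-3 + S)
(17/g(3, d(4, -4)) + 24/(10 - 8)) - 18*(-23) = (17/((((-8*4 - 8*(-4)) + 3)/(-3 + (-8*4 - 8*(-4))))) + 24/(10 - 8)) - 18*(-23) = (17/((((-32 + 32) + 3)/(-3 + (-32 + 32)))) + 24/2) + 414 = (17/(((0 + 3)/(-3 + 0))) + 24*(½)) + 414 = (17/((3/(-3))) + 12) + 414 = (17/((-⅓*3)) + 12) + 414 = (17/(-1) + 12) + 414 = (17*(-1) + 12) + 414 = (-17 + 12) + 414 = -5 + 414 = 409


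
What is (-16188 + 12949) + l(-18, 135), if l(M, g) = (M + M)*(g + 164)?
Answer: -14003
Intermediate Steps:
l(M, g) = 2*M*(164 + g) (l(M, g) = (2*M)*(164 + g) = 2*M*(164 + g))
(-16188 + 12949) + l(-18, 135) = (-16188 + 12949) + 2*(-18)*(164 + 135) = -3239 + 2*(-18)*299 = -3239 - 10764 = -14003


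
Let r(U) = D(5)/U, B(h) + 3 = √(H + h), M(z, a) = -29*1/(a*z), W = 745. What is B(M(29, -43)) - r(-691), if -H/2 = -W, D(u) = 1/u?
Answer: -10364/3455 + 9*√34013/43 ≈ 35.601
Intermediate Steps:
M(z, a) = -29/(a*z) (M(z, a) = -29*1/(a*z) = -29/(a*z))
H = 1490 (H = -(-2)*745 = -2*(-745) = 1490)
B(h) = -3 + √(1490 + h)
r(U) = 1/(5*U)
B(M(29, -43)) - r(-691) = (-3 + √(1490 - 29/(-43*29))) - 1/(5*(-691)) = (-3 + √(1490 - 29*(-1/43)*1/29)) - (-1)/(5*691) = (-3 + √(1490 + 1/43)) - 1*(-1/3455) = (-3 + √(64071/43)) + 1/3455 = (-3 + 9*√34013/43) + 1/3455 = -10364/3455 + 9*√34013/43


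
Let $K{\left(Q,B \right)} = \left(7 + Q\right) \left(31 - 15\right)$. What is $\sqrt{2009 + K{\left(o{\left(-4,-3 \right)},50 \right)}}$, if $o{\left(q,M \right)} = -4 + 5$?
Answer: $\sqrt{2137} \approx 46.228$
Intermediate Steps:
$o{\left(q,M \right)} = 1$
$K{\left(Q,B \right)} = 112 + 16 Q$ ($K{\left(Q,B \right)} = \left(7 + Q\right) 16 = 112 + 16 Q$)
$\sqrt{2009 + K{\left(o{\left(-4,-3 \right)},50 \right)}} = \sqrt{2009 + \left(112 + 16 \cdot 1\right)} = \sqrt{2009 + \left(112 + 16\right)} = \sqrt{2009 + 128} = \sqrt{2137}$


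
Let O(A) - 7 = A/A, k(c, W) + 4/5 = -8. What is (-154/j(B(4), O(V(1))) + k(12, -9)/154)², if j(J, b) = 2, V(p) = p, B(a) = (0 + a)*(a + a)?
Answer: 7273809/1225 ≈ 5937.8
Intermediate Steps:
B(a) = 2*a² (B(a) = a*(2*a) = 2*a²)
k(c, W) = -44/5 (k(c, W) = -⅘ - 8 = -44/5)
O(A) = 8 (O(A) = 7 + A/A = 7 + 1 = 8)
(-154/j(B(4), O(V(1))) + k(12, -9)/154)² = (-154/2 - 44/5/154)² = (-154*½ - 44/5*1/154)² = (-77 - 2/35)² = (-2697/35)² = 7273809/1225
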